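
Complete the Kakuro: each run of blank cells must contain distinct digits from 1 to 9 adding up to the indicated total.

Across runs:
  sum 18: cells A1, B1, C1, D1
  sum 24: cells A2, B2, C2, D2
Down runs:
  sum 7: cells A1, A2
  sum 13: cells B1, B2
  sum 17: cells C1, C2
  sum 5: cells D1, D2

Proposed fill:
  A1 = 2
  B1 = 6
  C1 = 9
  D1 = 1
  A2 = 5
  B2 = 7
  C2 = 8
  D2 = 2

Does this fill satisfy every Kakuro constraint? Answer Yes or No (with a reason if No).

No — the down run D1–D2 sums to 3, not 5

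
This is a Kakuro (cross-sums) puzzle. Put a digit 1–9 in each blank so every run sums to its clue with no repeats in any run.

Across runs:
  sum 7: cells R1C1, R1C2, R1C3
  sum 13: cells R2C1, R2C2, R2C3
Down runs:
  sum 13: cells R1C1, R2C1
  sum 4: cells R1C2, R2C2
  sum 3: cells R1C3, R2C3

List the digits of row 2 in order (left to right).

9, 3, 1

7 in 3 cells must be {1,2,4}; 4 in 2 cells must be {1,3}; 3 in 2 cells must be {1,2}.
The 7 across and the 13 down share only 4, so R1C1 = 4.
Given what's placed, R1C2 must be 1 to fit the 7 across and 4 down.
R1C3 = 7 − 5 = 2 completes the 7 across.
R2C1 = 13 − 4 = 9 completes the 13 down.
R2C2 = 4 − 1 = 3 completes the 4 down.
R2C3 = 13 − 12 = 1 completes the 13 across.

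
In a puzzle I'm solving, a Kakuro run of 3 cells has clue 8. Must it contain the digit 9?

No

Counterexample: {1,2,5} sums to 8 without using 9.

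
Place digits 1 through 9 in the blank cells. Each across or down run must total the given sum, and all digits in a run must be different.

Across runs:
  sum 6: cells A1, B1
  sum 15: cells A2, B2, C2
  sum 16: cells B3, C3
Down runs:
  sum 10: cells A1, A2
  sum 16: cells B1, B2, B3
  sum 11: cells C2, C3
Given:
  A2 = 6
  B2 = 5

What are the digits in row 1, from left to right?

16 in 2 cells must be {7,9}.
A1 = 10 − 6 = 4 completes the 10 down.
B1 = 6 − 4 = 2 completes the 6 across.
C2 = 15 − 11 = 4 completes the 15 across.
B3 = 16 − 7 = 9 completes the 16 down.
C3 = 16 − 9 = 7 completes the 16 across.

4 2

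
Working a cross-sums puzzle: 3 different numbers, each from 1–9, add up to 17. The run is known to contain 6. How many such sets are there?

3 distinct digits from 1–9 sum between 6 and 24.
Keeping only sets containing 6.
Enumerating: {2,6,9}, {3,6,8}, {4,6,7}.

3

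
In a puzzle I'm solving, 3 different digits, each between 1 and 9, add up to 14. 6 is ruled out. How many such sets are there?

6

3 distinct digits from 1–9 sum between 6 and 24.
Dropping sets that contain 6.
Enumerating: {1,4,9}, {1,5,8}, {2,3,9}, {2,4,8}, {2,5,7}, {3,4,7}.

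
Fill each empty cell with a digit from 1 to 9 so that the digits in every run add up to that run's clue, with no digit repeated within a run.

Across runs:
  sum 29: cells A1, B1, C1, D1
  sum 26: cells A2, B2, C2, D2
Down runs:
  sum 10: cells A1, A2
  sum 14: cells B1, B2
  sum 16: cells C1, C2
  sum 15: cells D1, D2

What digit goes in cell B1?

29 in 4 cells must be {5,7,8,9}; 16 in 2 cells must be {7,9}.
Nothing is forced directly, so branch on A1, whose candidates are 7 or 8 or 9. If A1 = 7: that forces C1 = 9, D1 = 8, A2 = 3, after which C2 would have to be in {6,8,9} for the 26 across but in {7} for the 16 down — contradiction. If A1 = 9: that forces C1 = 7, D1 = 8, after which A2 would have to be in {2,3,4,5,6,7,8,9} for the 26 across but in {1} for the 10 down — contradiction. So A1 = 8.
A2 = 10 − 8 = 2 completes the 10 down.
Nothing is forced directly, so branch on B2, whose candidates are 8 or 9. If B2 = 8: then B1 would have to be in {5,7,9} for the 29 across but in {6} for the 14 down — contradiction. So B2 = 9.
B1 = 14 − 9 = 5 completes the 14 down.

5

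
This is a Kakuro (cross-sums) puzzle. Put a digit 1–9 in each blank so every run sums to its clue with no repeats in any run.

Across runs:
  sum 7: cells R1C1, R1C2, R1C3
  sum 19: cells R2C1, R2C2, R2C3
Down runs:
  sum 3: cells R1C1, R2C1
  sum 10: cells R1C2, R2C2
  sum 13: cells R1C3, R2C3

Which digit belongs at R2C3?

7 in 3 cells must be {1,2,4}; 3 in 2 cells must be {1,2}.
The 7 across and the 13 down share only 4, so R1C3 = 4.
The 19 across and the 3 down share only 2, so R2C1 = 2.
R2C3 = 13 − 4 = 9 completes the 13 down.
R1C1 = 3 − 2 = 1 completes the 3 down.
R1C2 = 7 − 5 = 2 completes the 7 across.
R2C2 = 19 − 11 = 8 completes the 19 across.

9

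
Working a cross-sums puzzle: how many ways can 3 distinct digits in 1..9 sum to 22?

2

3 distinct digits from 1–9 sum between 6 and 24.
Enumerating: {5,8,9}, {6,7,9}.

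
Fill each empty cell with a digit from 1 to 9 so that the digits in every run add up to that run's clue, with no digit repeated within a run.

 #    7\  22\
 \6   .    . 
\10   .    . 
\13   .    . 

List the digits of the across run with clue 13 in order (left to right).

7 in 3 cells must be {1,2,4}.
The 6 across and the 22 down share only 5, so R1C2 = 5.
The 13 across and the 7 down share only 4, so R3C1 = 4.
R3C2 = 13 − 4 = 9 completes the 13 across.
R1C1 = 6 − 5 = 1 completes the 6 across.
R2C1 = 7 − 5 = 2 completes the 7 down.
R2C2 = 10 − 2 = 8 completes the 10 across.

4, 9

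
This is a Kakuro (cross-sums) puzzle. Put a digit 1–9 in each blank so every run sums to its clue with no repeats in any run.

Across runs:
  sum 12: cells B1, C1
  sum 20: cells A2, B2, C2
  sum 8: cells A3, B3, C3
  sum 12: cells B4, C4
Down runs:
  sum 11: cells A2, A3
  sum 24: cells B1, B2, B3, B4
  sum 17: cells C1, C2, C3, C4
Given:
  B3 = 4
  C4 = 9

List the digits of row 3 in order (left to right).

A3 = 3: the only remaining digit allowed by both the 8 across and the 11 down.
C3 = 8 − 7 = 1 completes the 8 across.
B4 = 12 − 9 = 3 completes the 12 across.
A2 = 11 − 3 = 8 completes the 11 down.
Given what's placed, B2 must be 9 to fit the 20 across and 24 down.
C2 = 20 − 17 = 3 completes the 20 across.
B1 = 24 − 16 = 8 completes the 24 down.
C1 = 12 − 8 = 4 completes the 12 across.

3 4 1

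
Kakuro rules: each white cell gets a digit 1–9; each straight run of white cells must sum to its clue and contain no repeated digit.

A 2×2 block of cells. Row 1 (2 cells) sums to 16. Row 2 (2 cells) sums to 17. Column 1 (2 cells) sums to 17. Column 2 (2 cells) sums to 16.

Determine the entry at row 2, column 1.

8

16 in 2 cells must be {7,9}; 17 in 2 cells must be {8,9}.
The 16 across and the 17 down share only 9, so (1,1) = 9.
(1,2) = 16 − 9 = 7 completes the 16 across.
(2,1) = 17 − 9 = 8 completes the 17 down.
(2,2) = 17 − 8 = 9 completes the 17 across.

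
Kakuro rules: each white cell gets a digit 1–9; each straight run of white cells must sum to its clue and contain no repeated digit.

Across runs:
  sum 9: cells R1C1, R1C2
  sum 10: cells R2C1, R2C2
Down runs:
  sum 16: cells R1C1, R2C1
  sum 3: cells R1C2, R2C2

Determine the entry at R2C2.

16 in 2 cells must be {7,9}; 3 in 2 cells must be {1,2}.
The 9 across and the 16 down share only 7, so R1C1 = 7.
R1C2 = 9 − 7 = 2 completes the 9 across.
R2C1 = 16 − 7 = 9 completes the 16 down.
R2C2 = 10 − 9 = 1 completes the 10 across.

1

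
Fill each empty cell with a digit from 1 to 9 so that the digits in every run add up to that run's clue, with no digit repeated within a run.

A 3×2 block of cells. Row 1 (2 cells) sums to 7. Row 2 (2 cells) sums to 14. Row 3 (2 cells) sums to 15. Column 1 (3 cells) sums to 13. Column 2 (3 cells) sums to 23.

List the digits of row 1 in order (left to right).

23 in 3 cells must be {6,8,9}.
The 7 across and the 23 down share only 6, so (1,2) = 6.
(1,1) = 7 − 6 = 1 completes the 7 across.
Nothing is forced directly, so branch on (2,2), whose candidates are 8 or 9. If (2,2) = 8: then (2,1) would have to be in {6} for the 14 across but in {3,4,5,7,8,9} for the 13 down — contradiction. So (2,2) = 9.
(2,1) = 14 − 9 = 5 completes the 14 across.
(3,1) = 13 − 6 = 7 completes the 13 down.
(3,2) = 15 − 7 = 8 completes the 15 across.

1 6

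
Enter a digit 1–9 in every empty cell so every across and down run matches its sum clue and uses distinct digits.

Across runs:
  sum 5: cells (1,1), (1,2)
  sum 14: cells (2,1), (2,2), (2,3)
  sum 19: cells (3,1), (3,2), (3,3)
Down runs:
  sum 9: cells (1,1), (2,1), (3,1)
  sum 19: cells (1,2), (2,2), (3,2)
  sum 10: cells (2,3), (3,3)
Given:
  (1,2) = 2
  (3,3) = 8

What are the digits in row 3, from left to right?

(1,1) = 5 − 2 = 3 completes the 5 across.
(2,3) = 10 − 8 = 2 completes the 10 down.
(3,2) = 9: the only remaining digit allowed by both the 19 across and the 19 down.
(2,2) = 19 − 11 = 8 completes the 19 down.
(3,1) = 19 − 17 = 2 completes the 19 across.
(2,1) = 14 − 10 = 4 completes the 14 across.

2 9 8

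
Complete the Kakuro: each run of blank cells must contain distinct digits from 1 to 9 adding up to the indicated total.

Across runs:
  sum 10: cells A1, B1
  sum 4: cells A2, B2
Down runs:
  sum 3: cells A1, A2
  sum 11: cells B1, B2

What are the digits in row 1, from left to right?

2 8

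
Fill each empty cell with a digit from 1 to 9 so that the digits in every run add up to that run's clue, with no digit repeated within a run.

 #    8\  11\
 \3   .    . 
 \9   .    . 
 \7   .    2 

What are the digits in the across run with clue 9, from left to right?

1 8

3 in 2 cells must be {1,2}.
R1C2 = 1: the only remaining digit allowed by both the 3 across and the 11 down.
R2C2 = 11 − 3 = 8 completes the 11 down.
R3C1 = 7 − 2 = 5 completes the 7 across.
R1C1 = 3 − 1 = 2 completes the 3 across.
R2C1 = 9 − 8 = 1 completes the 9 across.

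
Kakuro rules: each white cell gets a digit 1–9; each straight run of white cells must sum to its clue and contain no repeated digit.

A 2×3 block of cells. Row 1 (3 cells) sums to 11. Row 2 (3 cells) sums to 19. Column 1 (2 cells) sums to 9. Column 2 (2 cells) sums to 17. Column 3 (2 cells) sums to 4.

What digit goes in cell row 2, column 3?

3

17 in 2 cells must be {8,9}; 4 in 2 cells must be {1,3}.
The 11 across and the 17 down share only 8, so (1,2) = 8.
Given what's placed, (1,3) must be 1 to fit the 11 across and 4 down.
(2,2) = 17 − 8 = 9 completes the 17 down.
(2,3) = 4 − 1 = 3 completes the 4 down.
(1,1) = 11 − 9 = 2 completes the 11 across.
(2,1) = 19 − 12 = 7 completes the 19 across.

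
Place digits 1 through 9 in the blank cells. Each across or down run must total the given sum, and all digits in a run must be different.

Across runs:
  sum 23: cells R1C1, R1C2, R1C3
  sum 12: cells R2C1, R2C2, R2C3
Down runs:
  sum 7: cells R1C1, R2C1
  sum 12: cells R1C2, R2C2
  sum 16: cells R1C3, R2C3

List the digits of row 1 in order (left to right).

23 in 3 cells must be {6,8,9}; 16 in 2 cells must be {7,9}.
The 23 across and the 7 down share only 6, so R1C1 = 6.
Given what's placed, R1C3 must be 9 to fit the 23 across and 16 down.
R2C1 = 7 − 6 = 1 completes the 7 down.
R2C3 = 16 − 9 = 7 completes the 16 down.
R1C2 = 23 − 15 = 8 completes the 23 across.
R2C2 = 12 − 8 = 4 completes the 12 across.

6, 8, 9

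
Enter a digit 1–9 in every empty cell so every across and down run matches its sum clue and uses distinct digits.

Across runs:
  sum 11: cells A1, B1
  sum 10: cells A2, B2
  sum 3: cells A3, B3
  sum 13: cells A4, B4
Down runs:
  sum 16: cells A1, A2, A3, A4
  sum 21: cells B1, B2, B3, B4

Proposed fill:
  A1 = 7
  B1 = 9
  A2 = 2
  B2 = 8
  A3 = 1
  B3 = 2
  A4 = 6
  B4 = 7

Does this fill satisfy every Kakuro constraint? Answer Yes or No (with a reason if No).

No — the across run A1–B1 sums to 16, not 11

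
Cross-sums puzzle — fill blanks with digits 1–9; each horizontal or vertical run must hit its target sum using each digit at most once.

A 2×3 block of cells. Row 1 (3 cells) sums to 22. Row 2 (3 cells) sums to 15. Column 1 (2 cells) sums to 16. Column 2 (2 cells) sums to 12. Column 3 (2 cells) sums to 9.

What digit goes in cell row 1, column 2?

7

16 in 2 cells must be {7,9}.
Nothing is forced directly, so branch on (1,1), whose candidates are 7 or 9. If (1,1) = 7: that forces (1,2) = 9, (1,3) = 6, (2,1) = 9, after which (2,2) would have to be in {1,2,4,5} for the 15 across but in {3} for the 12 down — contradiction. So (1,1) = 9.
(2,1) = 16 − 9 = 7 completes the 16 down.
Nothing is forced directly, so branch on (2,2), whose candidates are 3 or 5. If (2,2) = 3: then (1,2) would have to be in {5,6,7,8} for the 22 across but in {9} for the 12 down — contradiction. So (2,2) = 5.
(1,2) = 12 − 5 = 7 completes the 12 down.
(1,3) = 22 − 16 = 6 completes the 22 across.
(2,3) = 15 − 12 = 3 completes the 15 across.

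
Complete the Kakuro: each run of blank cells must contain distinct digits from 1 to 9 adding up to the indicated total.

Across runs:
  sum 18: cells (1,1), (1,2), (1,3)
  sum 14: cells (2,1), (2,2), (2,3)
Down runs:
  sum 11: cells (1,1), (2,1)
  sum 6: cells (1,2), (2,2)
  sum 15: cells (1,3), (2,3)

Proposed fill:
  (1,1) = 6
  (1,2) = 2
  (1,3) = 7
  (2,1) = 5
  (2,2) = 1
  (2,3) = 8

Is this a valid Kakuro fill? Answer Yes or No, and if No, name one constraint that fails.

No — the down run (1,2)–(2,2) sums to 3, not 6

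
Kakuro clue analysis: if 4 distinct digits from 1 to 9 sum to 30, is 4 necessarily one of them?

The only way to make 30 from 4 distinct digits is {6,7,8,9}, which does not contain 4.

No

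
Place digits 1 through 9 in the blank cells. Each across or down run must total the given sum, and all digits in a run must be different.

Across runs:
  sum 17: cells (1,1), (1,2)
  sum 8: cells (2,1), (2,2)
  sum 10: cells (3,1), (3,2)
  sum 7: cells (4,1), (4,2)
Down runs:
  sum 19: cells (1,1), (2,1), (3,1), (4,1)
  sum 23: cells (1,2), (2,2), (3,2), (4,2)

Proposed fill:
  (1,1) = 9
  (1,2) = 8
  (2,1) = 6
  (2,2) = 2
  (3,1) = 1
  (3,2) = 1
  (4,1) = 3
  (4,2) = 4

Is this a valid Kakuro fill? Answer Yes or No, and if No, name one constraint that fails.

No — the down run (1,2)–(4,2) sums to 15, not 23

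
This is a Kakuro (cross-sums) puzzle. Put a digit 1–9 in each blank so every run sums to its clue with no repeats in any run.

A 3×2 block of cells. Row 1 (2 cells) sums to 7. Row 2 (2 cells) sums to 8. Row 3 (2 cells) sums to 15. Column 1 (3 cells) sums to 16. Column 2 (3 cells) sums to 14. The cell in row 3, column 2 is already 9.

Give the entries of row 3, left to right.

6 9

(3,1) = 15 − 9 = 6 completes the 15 across.
No cell is forced outright now. (1,1) can only be 1 or 2 or 3 (the digits allowed by both its 7 across and its 16 down). If (1,1) = 1: then (1,2) would have to be in {6} for the 7 across but in {1,2,3,4} for the 14 down — contradiction. If (1,1) = 2: then (1,2) would have to be in {5} for the 7 across but in {1,2,3,4} for the 14 down — contradiction. So (1,1) = 3.
(1,2) = 7 − 3 = 4 completes the 7 across.
(2,1) = 16 − 9 = 7 completes the 16 down.
(2,2) = 8 − 7 = 1 completes the 8 across.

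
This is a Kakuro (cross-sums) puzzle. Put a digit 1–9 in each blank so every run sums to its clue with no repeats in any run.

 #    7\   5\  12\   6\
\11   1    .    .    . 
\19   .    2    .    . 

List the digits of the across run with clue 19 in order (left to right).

11 in 4 cells must be {1,2,3,5}.
R1C2 = 5 − 2 = 3 completes the 5 down.
Given what's placed, R1C3 must be 5 to fit the 11 across and 12 down.
R1C4 = 11 − 9 = 2 completes the 11 across.
R2C1 = 7 − 1 = 6 completes the 7 down.
R2C3 = 12 − 5 = 7 completes the 12 down.
R2C4 = 19 − 15 = 4 completes the 19 across.

6 2 7 4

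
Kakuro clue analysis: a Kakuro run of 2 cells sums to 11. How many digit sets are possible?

4

2 distinct digits from 1–9 sum between 3 and 17.
Enumerating: {2,9}, {3,8}, {4,7}, {5,6}.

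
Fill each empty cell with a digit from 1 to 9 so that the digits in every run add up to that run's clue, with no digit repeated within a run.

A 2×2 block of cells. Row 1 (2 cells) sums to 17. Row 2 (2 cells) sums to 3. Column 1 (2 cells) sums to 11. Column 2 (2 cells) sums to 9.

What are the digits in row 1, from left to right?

9 8

17 in 2 cells must be {8,9}; 3 in 2 cells must be {1,2}.
The 17 across and the 9 down share only 8, so (1,2) = 8.
The 3 across and the 11 down share only 2, so (2,1) = 2.
(2,2) = 3 − 2 = 1 completes the 3 across.
(1,1) = 17 − 8 = 9 completes the 17 across.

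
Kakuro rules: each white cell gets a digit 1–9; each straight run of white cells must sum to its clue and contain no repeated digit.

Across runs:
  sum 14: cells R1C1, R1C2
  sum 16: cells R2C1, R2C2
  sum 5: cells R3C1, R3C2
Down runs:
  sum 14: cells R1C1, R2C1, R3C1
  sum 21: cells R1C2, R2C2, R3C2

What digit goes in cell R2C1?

7

16 in 2 cells must be {7,9}.
The 5 across and the 21 down share only 4, so R3C2 = 4.
Given what's placed, R2C2 must be 9 to fit the 16 across and 21 down.
R3C1 = 5 − 4 = 1 completes the 5 across.
R1C2 = 21 − 13 = 8 completes the 21 down.
R2C1 = 16 − 9 = 7 completes the 16 across.
R1C1 = 14 − 8 = 6 completes the 14 across.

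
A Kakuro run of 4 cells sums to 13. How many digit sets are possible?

4 distinct digits from 1–9 sum between 10 and 30.
Enumerating: {1,2,3,7}, {1,2,4,6}, {1,3,4,5}.

3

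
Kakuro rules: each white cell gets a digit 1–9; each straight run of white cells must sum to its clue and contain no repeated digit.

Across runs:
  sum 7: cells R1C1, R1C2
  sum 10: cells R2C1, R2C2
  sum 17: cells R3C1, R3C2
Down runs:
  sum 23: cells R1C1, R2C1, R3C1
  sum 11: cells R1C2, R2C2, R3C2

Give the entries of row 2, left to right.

8, 2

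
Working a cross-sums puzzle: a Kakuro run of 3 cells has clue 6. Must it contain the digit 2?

The only way to make 6 from 3 distinct digits is {1,2,3}, which contains 2.

Yes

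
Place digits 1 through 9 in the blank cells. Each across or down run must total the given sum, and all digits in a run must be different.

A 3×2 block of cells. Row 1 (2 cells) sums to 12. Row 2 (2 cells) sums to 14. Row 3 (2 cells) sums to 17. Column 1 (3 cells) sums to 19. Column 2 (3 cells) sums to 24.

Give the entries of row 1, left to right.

17 in 2 cells must be {8,9}; 24 in 3 cells must be {7,8,9}.
Nothing is forced directly, so branch on (2,2), whose candidates are 8 or 9. If (2,2) = 9: that forces (2,1) = 5, (3,1) = 8, after which (3,2) would have to be in {9} for the 17 across but in {7,8} for the 24 down — contradiction. So (2,2) = 8.
(2,1) = 14 − 8 = 6 completes the 14 across.
Given what's placed, (3,2) must be 9 to fit the 17 across and 24 down.
(1,2) = 24 − 17 = 7 completes the 24 down.
(3,1) = 17 − 9 = 8 completes the 17 across.
(1,1) = 12 − 7 = 5 completes the 12 across.

5, 7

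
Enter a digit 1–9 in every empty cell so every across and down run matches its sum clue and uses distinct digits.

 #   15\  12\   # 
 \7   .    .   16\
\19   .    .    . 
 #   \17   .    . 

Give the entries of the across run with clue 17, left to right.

17 in 2 cells must be {8,9}; 16 in 2 cells must be {7,9}.
The 7 across and the 15 down share only 6, so R1C1 = 6.
R1C2 = 7 − 6 = 1 completes the 7 across.
R2C1 = 15 − 6 = 9 completes the 15 down.
R2C3 = 7: the only remaining digit allowed by both the 19 across and the 16 down.
R3C3 = 16 − 7 = 9 completes the 16 down.
R2C2 = 19 − 16 = 3 completes the 19 across.
R3C2 = 17 − 9 = 8 completes the 17 across.

8 9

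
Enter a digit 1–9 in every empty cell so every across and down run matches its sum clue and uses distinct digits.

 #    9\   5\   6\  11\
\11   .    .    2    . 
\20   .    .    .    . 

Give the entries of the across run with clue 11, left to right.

1 3 2 5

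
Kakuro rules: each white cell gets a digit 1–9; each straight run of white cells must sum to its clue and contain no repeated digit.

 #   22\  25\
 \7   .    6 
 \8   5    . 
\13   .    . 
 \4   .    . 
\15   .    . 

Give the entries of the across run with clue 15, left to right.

4 in 2 cells must be {1,3}.
R1C1 = 7 − 6 = 1 completes the 7 across.
R2C2 = 8 − 5 = 3 completes the 8 across.
Given what's placed, R4C1 must be 3 to fit the 4 across and 22 down.
R4C2 = 4 − 3 = 1 completes the 4 across.
No cell is forced outright now. R3C2 can only be 7 or 8 (the digits allowed by both its 13 across and its 25 down). If R3C2 = 8: then R3C1 would have to be in {5} for the 13 across but in {4,6,7,9} for the 22 down — contradiction. So R3C2 = 7.
R3C1 = 13 − 7 = 6 completes the 13 across.
R5C1 = 22 − 15 = 7 completes the 22 down.
R5C2 = 15 − 7 = 8 completes the 15 across.

7 8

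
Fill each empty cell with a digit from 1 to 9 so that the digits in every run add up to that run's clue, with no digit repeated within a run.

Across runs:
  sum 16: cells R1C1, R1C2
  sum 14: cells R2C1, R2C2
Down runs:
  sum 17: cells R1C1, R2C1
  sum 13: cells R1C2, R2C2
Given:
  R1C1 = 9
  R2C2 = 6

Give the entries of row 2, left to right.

8, 6

16 in 2 cells must be {7,9}; 17 in 2 cells must be {8,9}.
R1C2 = 16 − 9 = 7 completes the 16 across.
R2C1 = 14 − 6 = 8 completes the 14 across.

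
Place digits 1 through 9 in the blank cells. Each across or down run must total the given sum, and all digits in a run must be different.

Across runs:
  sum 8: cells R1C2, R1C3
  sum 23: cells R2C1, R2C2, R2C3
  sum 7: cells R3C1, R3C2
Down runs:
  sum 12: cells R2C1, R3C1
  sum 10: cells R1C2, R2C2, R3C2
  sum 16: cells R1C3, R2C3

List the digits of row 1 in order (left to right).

1 7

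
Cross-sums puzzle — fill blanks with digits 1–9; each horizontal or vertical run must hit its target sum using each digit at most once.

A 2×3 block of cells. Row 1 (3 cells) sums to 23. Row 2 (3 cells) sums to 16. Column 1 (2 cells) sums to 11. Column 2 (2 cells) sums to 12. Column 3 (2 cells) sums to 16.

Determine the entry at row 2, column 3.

7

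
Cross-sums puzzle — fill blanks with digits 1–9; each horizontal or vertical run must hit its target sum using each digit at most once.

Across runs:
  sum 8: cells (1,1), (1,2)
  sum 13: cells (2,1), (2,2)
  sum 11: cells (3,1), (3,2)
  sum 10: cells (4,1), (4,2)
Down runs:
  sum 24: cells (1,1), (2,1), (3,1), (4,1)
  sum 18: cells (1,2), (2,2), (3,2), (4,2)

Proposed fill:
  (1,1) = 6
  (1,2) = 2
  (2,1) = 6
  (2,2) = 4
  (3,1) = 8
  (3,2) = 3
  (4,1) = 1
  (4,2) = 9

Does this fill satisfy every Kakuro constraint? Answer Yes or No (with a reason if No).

No — the down run (1,1)–(4,1) sums to 21, not 24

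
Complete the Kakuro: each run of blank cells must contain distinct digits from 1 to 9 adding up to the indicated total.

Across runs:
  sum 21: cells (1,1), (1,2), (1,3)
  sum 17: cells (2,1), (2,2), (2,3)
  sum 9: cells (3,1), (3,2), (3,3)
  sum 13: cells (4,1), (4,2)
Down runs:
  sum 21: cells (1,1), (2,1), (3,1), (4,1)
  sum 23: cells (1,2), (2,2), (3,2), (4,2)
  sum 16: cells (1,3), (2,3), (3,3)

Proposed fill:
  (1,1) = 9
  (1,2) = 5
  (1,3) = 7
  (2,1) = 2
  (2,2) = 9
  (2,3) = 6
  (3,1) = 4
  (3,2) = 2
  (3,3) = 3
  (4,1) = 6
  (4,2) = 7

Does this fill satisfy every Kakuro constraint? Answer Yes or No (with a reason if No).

Yes

Across: 9+5+7=21; 2+9+6=17; 4+2+3=9; 6+7=13. Down: 9+2+4+6=21; 5+9+2+7=23; 7+6+3=16. No digit repeats within any run.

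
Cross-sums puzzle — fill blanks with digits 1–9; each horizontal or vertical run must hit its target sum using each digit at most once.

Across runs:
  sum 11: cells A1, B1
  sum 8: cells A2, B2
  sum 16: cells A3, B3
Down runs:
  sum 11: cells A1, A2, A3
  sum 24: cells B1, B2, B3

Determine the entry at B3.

9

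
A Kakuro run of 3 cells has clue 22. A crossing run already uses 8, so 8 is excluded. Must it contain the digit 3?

No

The only way to make 22 from 3 distinct digits under that restriction is {6,7,9}, which does not contain 3.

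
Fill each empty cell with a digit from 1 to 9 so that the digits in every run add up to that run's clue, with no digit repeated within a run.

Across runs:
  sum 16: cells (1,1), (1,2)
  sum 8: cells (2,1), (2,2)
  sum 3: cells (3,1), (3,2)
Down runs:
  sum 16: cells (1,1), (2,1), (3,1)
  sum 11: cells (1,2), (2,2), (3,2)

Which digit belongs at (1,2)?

16 in 2 cells must be {7,9}; 3 in 2 cells must be {1,2}.
The 16 across and the 11 down share only 7, so (1,2) = 7.
Given what's placed, (3,2) must be 1 to fit the 3 across and 11 down.
(1,1) = 16 − 7 = 9 completes the 16 across.
(2,2) = 11 − 8 = 3 completes the 11 down.
(3,1) = 3 − 1 = 2 completes the 3 across.
(2,1) = 8 − 3 = 5 completes the 8 across.

7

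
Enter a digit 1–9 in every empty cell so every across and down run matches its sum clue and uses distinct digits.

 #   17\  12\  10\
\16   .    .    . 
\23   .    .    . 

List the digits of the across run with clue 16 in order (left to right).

23 in 3 cells must be {6,8,9}; 17 in 2 cells must be {8,9}.
Nothing is forced directly, so branch on R1C1, whose candidates are 8 or 9. If R1C1 = 8: that forces R2C1 = 9, R2C2 = 8, R2C3 = 6, after which R1C2 would have to be in {1,2,3,5,6,7} for the 16 across but in {4} for the 12 down — contradiction. So R1C1 = 9.
R2C1 = 17 − 9 = 8 completes the 17 down.
Given what's placed, R2C2 must be 9 to fit the 23 across and 12 down.
R2C3 = 23 − 17 = 6 completes the 23 across.
R1C2 = 12 − 9 = 3 completes the 12 down.
R1C3 = 16 − 12 = 4 completes the 16 across.

9 3 4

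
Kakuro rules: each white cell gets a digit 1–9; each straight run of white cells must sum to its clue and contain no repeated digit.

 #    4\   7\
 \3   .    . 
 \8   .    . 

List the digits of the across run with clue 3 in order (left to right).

1, 2

3 in 2 cells must be {1,2}; 4 in 2 cells must be {1,3}.
The 3 across and the 4 down share only 1, so R1C1 = 1.
R1C2 = 3 − 1 = 2 completes the 3 across.
R2C1 = 4 − 1 = 3 completes the 4 down.
R2C2 = 8 − 3 = 5 completes the 8 across.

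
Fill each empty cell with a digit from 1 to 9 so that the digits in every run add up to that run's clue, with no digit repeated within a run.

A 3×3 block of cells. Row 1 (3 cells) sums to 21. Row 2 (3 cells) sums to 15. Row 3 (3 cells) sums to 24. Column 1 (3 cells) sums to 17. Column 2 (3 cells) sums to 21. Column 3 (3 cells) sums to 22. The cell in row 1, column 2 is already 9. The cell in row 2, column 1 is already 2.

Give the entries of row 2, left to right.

24 in 3 cells must be {7,8,9}.
Nothing is forced directly, so branch on (1,1), whose candidates are 7 or 8. If (1,1) = 8: then (1,3) would have to be in {4} for the 21 across but in {5,6,7,8,9} for the 22 down — contradiction. So (1,1) = 7.
(1,3) = 21 − 16 = 5 completes the 21 across.
(3,1) = 17 − 9 = 8 completes the 17 down.
Given what's placed, (3,2) must be 7 to fit the 24 across and 21 down.
(3,3) = 24 − 15 = 9 completes the 24 across.
(2,2) = 21 − 16 = 5 completes the 21 down.
(2,3) = 15 − 7 = 8 completes the 15 across.

2, 5, 8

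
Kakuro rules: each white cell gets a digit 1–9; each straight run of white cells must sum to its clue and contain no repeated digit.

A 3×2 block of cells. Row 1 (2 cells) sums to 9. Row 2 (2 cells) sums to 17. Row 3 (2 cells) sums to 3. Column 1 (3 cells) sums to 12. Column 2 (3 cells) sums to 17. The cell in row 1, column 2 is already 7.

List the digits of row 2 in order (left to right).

9, 8

17 in 2 cells must be {8,9}; 3 in 2 cells must be {1,2}.
(1,1) = 9 − 7 = 2 completes the 9 across.
Given what's placed, (2,1) must be 9 to fit the 17 across and 12 down.
(2,2) = 17 − 9 = 8 completes the 17 across.
(3,1) = 12 − 11 = 1 completes the 12 down.
(3,2) = 3 − 1 = 2 completes the 3 across.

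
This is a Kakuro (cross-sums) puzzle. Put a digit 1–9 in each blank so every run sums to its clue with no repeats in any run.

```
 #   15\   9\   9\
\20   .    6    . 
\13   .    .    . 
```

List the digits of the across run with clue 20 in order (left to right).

Given what's placed, R1C1 must be 9 to fit the 20 across and 15 down.
R1C3 = 20 − 15 = 5 completes the 20 across.
R2C1 = 15 − 9 = 6 completes the 15 down.
R2C2 = 9 − 6 = 3 completes the 9 down.
R2C3 = 13 − 9 = 4 completes the 13 across.

9 6 5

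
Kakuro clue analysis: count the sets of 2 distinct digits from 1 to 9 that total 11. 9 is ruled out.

2 distinct digits from 1–9 sum between 3 and 17.
Dropping sets that contain 9.
Enumerating: {3,8}, {4,7}, {5,6}.

3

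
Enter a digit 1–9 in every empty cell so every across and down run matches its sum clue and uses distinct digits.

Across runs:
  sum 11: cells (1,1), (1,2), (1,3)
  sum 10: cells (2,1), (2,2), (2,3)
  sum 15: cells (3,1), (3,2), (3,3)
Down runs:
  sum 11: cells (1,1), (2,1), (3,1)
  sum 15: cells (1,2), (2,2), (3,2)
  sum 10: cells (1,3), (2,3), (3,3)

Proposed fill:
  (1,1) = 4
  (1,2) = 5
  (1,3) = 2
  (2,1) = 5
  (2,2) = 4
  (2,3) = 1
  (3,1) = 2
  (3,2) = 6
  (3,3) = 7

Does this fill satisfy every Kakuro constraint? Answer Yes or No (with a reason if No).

Yes

Across: 4+5+2=11; 5+4+1=10; 2+6+7=15. Down: 4+5+2=11; 5+4+6=15; 2+1+7=10. No digit repeats within any run.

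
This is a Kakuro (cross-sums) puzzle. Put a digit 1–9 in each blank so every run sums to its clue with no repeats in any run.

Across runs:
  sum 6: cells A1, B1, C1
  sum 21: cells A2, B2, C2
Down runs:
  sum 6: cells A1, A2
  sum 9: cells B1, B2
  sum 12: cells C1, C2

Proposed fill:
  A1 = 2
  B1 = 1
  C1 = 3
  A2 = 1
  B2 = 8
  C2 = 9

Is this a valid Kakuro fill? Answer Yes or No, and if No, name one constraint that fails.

No — the across run A2–C2 sums to 18, not 21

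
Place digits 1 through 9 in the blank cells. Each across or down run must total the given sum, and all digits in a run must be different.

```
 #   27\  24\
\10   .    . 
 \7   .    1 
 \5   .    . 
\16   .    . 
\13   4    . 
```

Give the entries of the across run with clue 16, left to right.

9, 7

16 in 2 cells must be {7,9}.
R2C1 = 7 − 1 = 6 completes the 7 across.
R5C2 = 13 − 4 = 9 completes the 13 across.
Given what's placed, R4C2 must be 7 to fit the 16 across and 24 down.
R4C1 = 16 − 7 = 9 completes the 16 across.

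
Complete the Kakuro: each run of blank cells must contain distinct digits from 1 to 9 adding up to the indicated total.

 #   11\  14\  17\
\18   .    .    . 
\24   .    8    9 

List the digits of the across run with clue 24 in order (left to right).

7 8 9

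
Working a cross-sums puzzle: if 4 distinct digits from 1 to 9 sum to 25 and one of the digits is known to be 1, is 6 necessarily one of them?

The only way to make 25 from 4 distinct digits under that restriction is {1,7,8,9}, which does not contain 6.

No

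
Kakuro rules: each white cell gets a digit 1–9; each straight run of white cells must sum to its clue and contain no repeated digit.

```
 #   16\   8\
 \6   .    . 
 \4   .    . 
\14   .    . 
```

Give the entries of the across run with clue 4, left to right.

4 in 2 cells must be {1,3}.
The 14 across and the 8 down share only 5, so R3C2 = 5.
Given what's placed, R2C2 must be 1 to fit the 4 across and 8 down.
R3C1 = 14 − 5 = 9 completes the 14 across.
R1C2 = 8 − 6 = 2 completes the 8 down.
R2C1 = 4 − 1 = 3 completes the 4 across.
R1C1 = 6 − 2 = 4 completes the 6 across.

3 1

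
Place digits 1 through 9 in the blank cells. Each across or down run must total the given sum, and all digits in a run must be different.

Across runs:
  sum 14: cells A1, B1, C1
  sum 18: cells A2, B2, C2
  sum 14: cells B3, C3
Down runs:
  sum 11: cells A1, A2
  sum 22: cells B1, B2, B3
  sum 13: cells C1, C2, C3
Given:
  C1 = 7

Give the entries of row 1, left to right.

Given what's placed, C3 must be 5 to fit the 14 across and 13 down.
C2 = 13 − 12 = 1 completes the 13 down.
B3 = 14 − 5 = 9 completes the 14 across.
Given what's placed, B2 must be 8 to fit the 18 across and 22 down.
B1 = 22 − 17 = 5 completes the 22 down.
A2 = 18 − 9 = 9 completes the 18 across.
A1 = 14 − 12 = 2 completes the 14 across.

2, 5, 7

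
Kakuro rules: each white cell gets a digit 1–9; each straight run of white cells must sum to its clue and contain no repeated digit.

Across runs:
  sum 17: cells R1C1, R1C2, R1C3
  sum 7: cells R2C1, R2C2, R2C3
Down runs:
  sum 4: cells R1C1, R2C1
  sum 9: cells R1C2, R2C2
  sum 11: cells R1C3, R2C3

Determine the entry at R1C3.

7 in 3 cells must be {1,2,4}; 4 in 2 cells must be {1,3}.
The 7 across and the 4 down share only 1, so R2C1 = 1.
R1C1 = 4 − 1 = 3 completes the 4 down.
Nothing is forced directly, so branch on R2C2, whose candidates are 2 or 4. If R2C2 = 2: then R1C2 would have to be in {5,6,8,9} for the 17 across but in {7} for the 9 down — contradiction. So R2C2 = 4.
R1C2 = 9 − 4 = 5 completes the 9 down.
R1C3 = 17 − 8 = 9 completes the 17 across.
R2C3 = 7 − 5 = 2 completes the 7 across.

9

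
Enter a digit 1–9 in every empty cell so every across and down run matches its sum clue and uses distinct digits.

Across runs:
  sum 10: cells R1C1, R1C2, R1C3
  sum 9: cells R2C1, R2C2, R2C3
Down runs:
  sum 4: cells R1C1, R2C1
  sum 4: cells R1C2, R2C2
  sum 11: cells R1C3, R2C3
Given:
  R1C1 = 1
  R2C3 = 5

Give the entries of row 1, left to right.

4 in 2 cells must be {1,3}.
R1C2 = 3: the only remaining digit allowed by both the 10 across and the 4 down.
R1C3 = 10 − 4 = 6 completes the 10 across.
R2C1 = 4 − 1 = 3 completes the 4 down.
R2C2 = 9 − 8 = 1 completes the 9 across.

1 3 6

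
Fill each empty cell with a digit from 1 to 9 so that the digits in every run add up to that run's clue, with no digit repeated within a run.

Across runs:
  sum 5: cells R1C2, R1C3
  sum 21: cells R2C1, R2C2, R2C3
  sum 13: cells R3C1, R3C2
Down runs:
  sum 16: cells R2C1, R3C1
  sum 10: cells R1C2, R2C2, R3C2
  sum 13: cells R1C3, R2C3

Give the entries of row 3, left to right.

16 in 2 cells must be {7,9}.
The 5 across and the 13 down share only 4, so R1C3 = 4.
R2C3 = 13 − 4 = 9 completes the 13 down.
R1C2 = 5 − 4 = 1 completes the 5 across.
R2C1 = 7: the only remaining digit allowed by both the 21 across and the 16 down.
R2C2 = 21 − 16 = 5 completes the 21 across.
R3C1 = 16 − 7 = 9 completes the 16 down.
R3C2 = 13 − 9 = 4 completes the 13 across.

9 4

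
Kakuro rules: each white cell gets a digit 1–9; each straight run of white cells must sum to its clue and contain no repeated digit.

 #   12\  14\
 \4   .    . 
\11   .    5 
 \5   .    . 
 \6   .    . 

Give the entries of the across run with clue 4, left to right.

1, 3

4 in 2 cells must be {1,3}.
R2C1 = 11 − 5 = 6 completes the 11 across.
No cell is forced outright now. R1C1 can only be 1 or 3 (the digits allowed by both its 4 across and its 12 down). If R1C1 = 3: that forces R1C2 = 1, R3C2 = 2, after which R4C2 would have to be in {1,2,4,5} for the 6 across but in {6} for the 14 down — contradiction. So R1C1 = 1.
R1C2 = 4 − 1 = 3 completes the 4 across.
Given what's placed, R4C1 must be 2 to fit the 6 across and 12 down.
R4C2 = 6 − 2 = 4 completes the 6 across.
R3C1 = 12 − 9 = 3 completes the 12 down.
R3C2 = 5 − 3 = 2 completes the 5 across.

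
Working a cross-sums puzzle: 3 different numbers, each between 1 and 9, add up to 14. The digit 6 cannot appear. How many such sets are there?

6

3 distinct digits from 1–9 sum between 6 and 24.
Dropping sets that contain 6.
Enumerating: {1,4,9}, {1,5,8}, {2,3,9}, {2,4,8}, {2,5,7}, {3,4,7}.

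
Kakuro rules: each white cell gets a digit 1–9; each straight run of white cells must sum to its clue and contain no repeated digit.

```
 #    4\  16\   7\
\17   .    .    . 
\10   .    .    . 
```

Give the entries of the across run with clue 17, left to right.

3, 9, 5

4 in 2 cells must be {1,3}; 16 in 2 cells must be {7,9}.
The 10 across and the 16 down share only 7, so R2C2 = 7.
R1C2 = 16 − 7 = 9 completes the 16 down.
Given what's placed, R2C1 must be 1 to fit the 10 across and 4 down.
R2C3 = 10 − 8 = 2 completes the 10 across.
R1C1 = 4 − 1 = 3 completes the 4 down.
R1C3 = 17 − 12 = 5 completes the 17 across.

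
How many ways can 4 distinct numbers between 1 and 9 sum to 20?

4 distinct digits from 1–9 sum between 10 and 30.

12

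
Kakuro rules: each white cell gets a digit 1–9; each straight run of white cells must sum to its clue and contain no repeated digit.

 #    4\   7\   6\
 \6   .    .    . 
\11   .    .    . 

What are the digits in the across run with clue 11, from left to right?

1 6 4

6 in 3 cells must be {1,2,3}; 4 in 2 cells must be {1,3}.
Nothing is forced directly, so branch on R1C1, whose candidates are 1 or 3. If R1C1 = 1: that forces R1C3 = 2, R2C1 = 3, after which R2C3 would have to be in {1,2,6,7} for the 11 across but in {4} for the 6 down — contradiction. So R1C1 = 3.
R2C1 = 4 − 3 = 1 completes the 4 down.
Nothing is forced directly, so branch on R2C3, whose candidates are 2 or 4. If R2C3 = 2: then R1C3 would have to be in {1,2} for the 6 across but in {4} for the 6 down — contradiction. So R2C3 = 4.
R1C3 = 6 − 4 = 2 completes the 6 down.
R2C2 = 11 − 5 = 6 completes the 11 across.
R1C2 = 6 − 5 = 1 completes the 6 across.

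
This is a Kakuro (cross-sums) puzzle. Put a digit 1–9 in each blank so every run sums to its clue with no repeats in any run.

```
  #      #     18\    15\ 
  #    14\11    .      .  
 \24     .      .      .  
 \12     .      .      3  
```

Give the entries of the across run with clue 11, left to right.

6, 5

24 in 3 cells must be {7,8,9}.
Nothing is forced directly, so branch on R3C1, whose candidates are 5 or 8. If R3C1 = 8: then R2C1 would have to be in {7,8,9} for the 24 across but in {6} for the 14 down — contradiction. So R3C1 = 5.
R2C1 = 14 − 5 = 9 completes the 14 down.
R3C2 = 12 − 8 = 4 completes the 12 across.
Given what's placed, R2C2 must be 8 to fit the 24 across and 18 down.
R2C3 = 24 − 17 = 7 completes the 24 across.
R1C2 = 18 − 12 = 6 completes the 18 down.
R1C3 = 11 − 6 = 5 completes the 11 across.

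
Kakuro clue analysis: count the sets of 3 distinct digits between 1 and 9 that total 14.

8

3 distinct digits from 1–9 sum between 6 and 24.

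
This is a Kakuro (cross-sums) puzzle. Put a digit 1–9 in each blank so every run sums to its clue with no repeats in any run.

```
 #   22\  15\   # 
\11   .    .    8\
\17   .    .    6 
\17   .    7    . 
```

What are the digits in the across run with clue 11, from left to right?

R3C3 = 8 − 6 = 2 completes the 8 down.
R3C1 = 17 − 9 = 8 completes the 17 across.
R2C1 = 9: the only remaining digit allowed by both the 17 across and the 22 down.
R2C2 = 17 − 15 = 2 completes the 17 across.
R1C1 = 22 − 17 = 5 completes the 22 down.
R1C2 = 11 − 5 = 6 completes the 11 across.

5 6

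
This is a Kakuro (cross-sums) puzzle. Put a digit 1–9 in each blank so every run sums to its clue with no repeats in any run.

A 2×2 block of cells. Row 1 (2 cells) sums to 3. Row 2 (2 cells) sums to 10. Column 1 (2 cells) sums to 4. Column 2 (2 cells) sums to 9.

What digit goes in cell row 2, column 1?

3

3 in 2 cells must be {1,2}; 4 in 2 cells must be {1,3}.
The 3 across and the 4 down share only 1, so (1,1) = 1.
(1,2) = 3 − 1 = 2 completes the 3 across.
(2,1) = 4 − 1 = 3 completes the 4 down.
(2,2) = 10 − 3 = 7 completes the 10 across.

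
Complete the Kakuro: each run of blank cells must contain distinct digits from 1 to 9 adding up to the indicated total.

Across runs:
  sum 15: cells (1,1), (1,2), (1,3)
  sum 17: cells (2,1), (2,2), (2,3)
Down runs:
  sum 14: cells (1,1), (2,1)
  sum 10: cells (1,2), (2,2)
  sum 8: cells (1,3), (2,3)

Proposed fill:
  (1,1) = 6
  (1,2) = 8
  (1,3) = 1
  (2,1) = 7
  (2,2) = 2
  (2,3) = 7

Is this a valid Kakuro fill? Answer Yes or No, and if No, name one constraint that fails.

No — the down run (1,1)–(2,1) sums to 13, not 14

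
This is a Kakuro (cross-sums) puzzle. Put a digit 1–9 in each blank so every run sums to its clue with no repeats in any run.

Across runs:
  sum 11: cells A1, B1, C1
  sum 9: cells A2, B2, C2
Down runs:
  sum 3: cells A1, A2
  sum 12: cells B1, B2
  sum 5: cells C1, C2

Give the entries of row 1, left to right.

3 in 2 cells must be {1,2}.
Nothing is forced directly, so branch on B2, whose candidates are 3 or 4 or 5. If B2 = 3: then B1 would have to be in {1,2,3,4,5,6,7,8} for the 11 across but in {9} for the 12 down — contradiction. If B2 = 5: that forces B1 = 7, A2 = 1, C2 = 3, after which A1 would have to be in {1,3} for the 11 across but in {2} for the 3 down — contradiction. So B2 = 4.
B1 = 12 − 4 = 8 completes the 12 down.
Given what's placed, A2 must be 2 to fit the 9 across and 3 down.
C2 = 9 − 6 = 3 completes the 9 across.
A1 = 3 − 2 = 1 completes the 3 down.
C1 = 11 − 9 = 2 completes the 11 across.

1 8 2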